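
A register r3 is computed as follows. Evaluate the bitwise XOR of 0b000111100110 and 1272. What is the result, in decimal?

a = 00111100110
1272 = 10011111000
XOR → 10100011110 = 1310

1310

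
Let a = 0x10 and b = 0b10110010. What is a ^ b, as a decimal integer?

0x10 = 00010000
b = 10110010
XOR → 10100010 = 162

162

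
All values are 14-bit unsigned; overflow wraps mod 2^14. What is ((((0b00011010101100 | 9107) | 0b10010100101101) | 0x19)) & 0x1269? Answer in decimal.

0b00011010101100 = 00011010101100
9107 = 10001110010011
→ | → 10011110111111 = 10175
0b10010100101101 = 10010100101101
→ | → 10011110111111 = 10175
0x19 = 00000000011001
→ | → 10011110111111 = 10175
0x1269 = 01001001101001
→ & → 00001000101001 = 553

553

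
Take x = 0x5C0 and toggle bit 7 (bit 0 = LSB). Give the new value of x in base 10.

1344

x = 10111000000
bit 7 is currently 1; toggle it via x ^ (1 << 7) = x ^ 128
→ 10101000000 = 1344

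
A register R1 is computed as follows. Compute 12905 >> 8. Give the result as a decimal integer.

12905 = 11001001101001
shift right by 8 → 00000000110010 = 50
(equivalently, floor(12905 / 256))

50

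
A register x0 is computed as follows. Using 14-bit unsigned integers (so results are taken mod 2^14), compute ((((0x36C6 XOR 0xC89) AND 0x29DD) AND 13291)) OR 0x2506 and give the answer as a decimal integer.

9551

0x36C6 = 11011011000110
0xC89 = 00110010001001
→ XOR → 11101001001111 = 14927
0x29DD = 10100111011101
→ AND → 10100001001101 = 10317
13291 = 11001111101011
→ AND → 10000001001001 = 8265
0x2506 = 10010100000110
→ OR → 10010101001111 = 9551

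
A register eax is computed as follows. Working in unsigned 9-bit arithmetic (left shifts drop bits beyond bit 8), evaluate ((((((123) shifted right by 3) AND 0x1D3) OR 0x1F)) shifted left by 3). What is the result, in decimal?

123 = 001111011
→ shifted right by 3 → 000001111 = 15
0x1D3 = 111010011
→ AND → 000000011 = 3
0x1F = 000011111
→ OR → 000011111 = 31
→ shifted left by 3 (mod 2^9) → 011111000 = 248

248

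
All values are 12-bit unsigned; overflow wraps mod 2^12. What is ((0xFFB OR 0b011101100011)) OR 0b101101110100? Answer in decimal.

0xFFB = 111111111011
0b011101100011 = 011101100011
→ OR → 111111111011 = 4091
0b101101110100 = 101101110100
→ OR → 111111111111 = 4095

4095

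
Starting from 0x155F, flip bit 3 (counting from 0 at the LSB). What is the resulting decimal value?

5463

x = 1010101011111
bit 3 is currently 1; toggle it via x ^ (1 << 3) = x ^ 8
→ 1010101010111 = 5463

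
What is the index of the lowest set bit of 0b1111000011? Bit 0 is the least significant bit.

0b1111000011 = 1111000011
Trailing zeros: 0, so the lowest set bit is bit 0 (value 1).

0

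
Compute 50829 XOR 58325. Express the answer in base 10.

9560

50829 = 1100011010001101
58325 = 1110001111010101
XOR → 0010010101011000 = 9560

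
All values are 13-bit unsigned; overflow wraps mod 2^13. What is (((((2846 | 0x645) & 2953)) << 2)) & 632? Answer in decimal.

2846 = 0101100011110
0x645 = 0011001000101
→ | → 0111101011111 = 3935
2953 = 0101110001001
→ & → 0101100001001 = 2825
→ << 2 (mod 2^13) → 0110000100100 = 3108
632 = 0001001111000
→ & → 0000000100000 = 32

32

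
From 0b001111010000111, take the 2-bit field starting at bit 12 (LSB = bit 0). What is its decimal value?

1

v = 001111010000111
Shift right by 12: 001
Mask low 2 bits: 01 = 1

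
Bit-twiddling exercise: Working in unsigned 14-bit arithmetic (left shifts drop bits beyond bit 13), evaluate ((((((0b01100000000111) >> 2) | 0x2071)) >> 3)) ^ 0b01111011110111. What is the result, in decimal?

0b01100000000111 = 01100000000111
→ >> 2 → 00011000000001 = 1537
0x2071 = 10000001110001
→ | → 10011001110001 = 9841
→ >> 3 → 00010011001110 = 1230
0b01111011110111 = 01111011110111
→ ^ → 01101000111001 = 6713

6713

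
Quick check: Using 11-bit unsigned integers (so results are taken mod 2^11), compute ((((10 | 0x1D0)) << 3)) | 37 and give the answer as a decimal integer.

1781

10 = 00000001010
0x1D0 = 00111010000
→ | → 00111011010 = 474
→ << 3 (mod 2^11) → 11011010000 = 1744
37 = 00000100101
→ | → 11011110101 = 1781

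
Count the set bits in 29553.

9

29553 = 111001101110001
Count the 1s: 1 + 1 + 1 + 1 + 1 + 1 + 1 + 1 + 1 = 9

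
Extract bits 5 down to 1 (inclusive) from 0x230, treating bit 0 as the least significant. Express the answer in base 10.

v = 1000110000
Shift right by 1: 100011000
Mask low 5 bits: 11000 = 24

24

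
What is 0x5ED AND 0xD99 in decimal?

0x5ED = 010111101101
0xD99 = 110110011001
AND → 010110001001 = 1417

1417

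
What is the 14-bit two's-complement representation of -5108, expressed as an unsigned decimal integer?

11276

5108 in 14 bits: 01001111110100
Invert: 10110000001011
Add 1:  10110000001100 = 11276
(Check: 2^14 - 5108 = 16384 - 5108 = 11276.)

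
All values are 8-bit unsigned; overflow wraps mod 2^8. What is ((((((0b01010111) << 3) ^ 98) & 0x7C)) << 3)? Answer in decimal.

0b01010111 = 01010111
→ << 3 (mod 2^8) → 10111000 = 184
98 = 01100010
→ ^ → 11011010 = 218
0x7C = 01111100
→ & → 01011000 = 88
→ << 3 (mod 2^8) → 11000000 = 192

192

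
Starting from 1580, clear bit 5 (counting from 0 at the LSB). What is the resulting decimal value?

1548

x = 011000101100
bit 5 is currently 1; clear it via x & ~(1 << 5) = x & ~32
→ 011000001100 = 1548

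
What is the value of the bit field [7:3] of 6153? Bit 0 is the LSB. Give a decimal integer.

v = 1100000001001
Shift right by 3: 1100000001
Mask low 5 bits: 00001 = 1

1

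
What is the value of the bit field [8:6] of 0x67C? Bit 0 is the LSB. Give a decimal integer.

1

v = 011001111100
Shift right by 6: 011001
Mask low 3 bits: 001 = 1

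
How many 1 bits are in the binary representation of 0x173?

6

0x173 = 101110011
Count the 1s: 1 + 1 + 1 + 1 + 1 + 1 = 6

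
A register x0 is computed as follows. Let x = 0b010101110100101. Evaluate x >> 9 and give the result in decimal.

x = 10101110100101
shift right by 9 → 00000000010101 = 21
(equivalently, floor(11173 / 512))

21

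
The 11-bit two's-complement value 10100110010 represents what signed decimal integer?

pattern = 10100110010 (MSB is 1 ⇒ negative)
Invert: 01011001101, add 1 → 01011001110 = 718, so the value is -718.
(Equivalently: 1330 - 2^11 = 1330 - 2048 = -718.)

-718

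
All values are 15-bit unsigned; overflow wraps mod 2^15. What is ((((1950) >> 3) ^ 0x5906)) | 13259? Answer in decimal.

1950 = 000011110011110
→ >> 3 → 000000011110011 = 243
0x5906 = 101100100000110
→ ^ → 101100111110101 = 23029
13259 = 011001111001011
→ | → 111101111111111 = 31743

31743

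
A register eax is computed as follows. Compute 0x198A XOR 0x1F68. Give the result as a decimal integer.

1762

0x198A = 1100110001010
0x1F68 = 1111101101000
XOR → 0011011100010 = 1762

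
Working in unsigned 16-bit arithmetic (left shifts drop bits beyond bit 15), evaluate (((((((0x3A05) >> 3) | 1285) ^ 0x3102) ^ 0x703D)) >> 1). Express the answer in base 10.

9021

0x3A05 = 0011101000000101
→ >> 3 → 0000011101000000 = 1856
1285 = 0000010100000101
→ | → 0000011101000101 = 1861
0x3102 = 0011000100000010
→ ^ → 0011011001000111 = 13895
0x703D = 0111000000111101
→ ^ → 0100011001111010 = 18042
→ >> 1 → 0010001100111101 = 9021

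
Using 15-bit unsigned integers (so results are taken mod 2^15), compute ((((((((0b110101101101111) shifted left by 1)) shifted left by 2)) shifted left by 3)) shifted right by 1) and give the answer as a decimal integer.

11744

0b110101101101111 = 110101101101111
→ shifted left by 1 (mod 2^15) → 101011011011110 = 22238
→ shifted left by 2 (mod 2^15) → 101101101111000 = 23416
→ shifted left by 3 (mod 2^15) → 101101111000000 = 23488
→ shifted right by 1 → 010110111100000 = 11744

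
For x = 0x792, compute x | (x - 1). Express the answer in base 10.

x = 11110010010 = 1938
x - 1 = 11110010001
OR    = 11110010011 = 1939
(x | (x - 1) sets all bits below the lowest set bit.)

1939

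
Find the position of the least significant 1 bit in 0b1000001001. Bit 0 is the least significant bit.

0

0b1000001001 = 1000001001
Trailing zeros: 0, so the lowest set bit is bit 0 (value 1).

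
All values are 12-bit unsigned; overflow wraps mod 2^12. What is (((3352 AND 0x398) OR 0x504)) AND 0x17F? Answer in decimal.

3352 = 110100011000
0x398 = 001110011000
→ AND → 000100011000 = 280
0x504 = 010100000100
→ OR → 010100011100 = 1308
0x17F = 000101111111
→ AND → 000100011100 = 284

284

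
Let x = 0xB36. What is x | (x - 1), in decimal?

x = 101100110110 = 2870
x - 1 = 101100110101
OR    = 101100110111 = 2871
(x | (x - 1) sets all bits below the lowest set bit.)

2871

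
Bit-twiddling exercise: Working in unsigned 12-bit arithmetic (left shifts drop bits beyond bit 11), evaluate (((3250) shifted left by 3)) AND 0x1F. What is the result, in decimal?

3250 = 110010110010
→ shifted left by 3 (mod 2^12) → 010110010000 = 1424
0x1F = 000000011111
→ AND → 000000010000 = 16

16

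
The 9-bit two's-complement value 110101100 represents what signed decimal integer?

pattern = 110101100 (MSB is 1 ⇒ negative)
Invert: 001010011, add 1 → 001010100 = 84, so the value is -84.
(Equivalently: 428 - 2^9 = 428 - 512 = -84.)

-84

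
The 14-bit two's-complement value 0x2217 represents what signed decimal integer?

-7657

pattern = 10001000010111 (MSB is 1 ⇒ negative)
Invert: 01110111101000, add 1 → 01110111101001 = 7657, so the value is -7657.
(Equivalently: 8727 - 2^14 = 8727 - 16384 = -7657.)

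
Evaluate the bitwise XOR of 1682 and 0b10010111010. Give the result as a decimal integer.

552

1682 = 11010010010
b = 10010111010
XOR → 01000101000 = 552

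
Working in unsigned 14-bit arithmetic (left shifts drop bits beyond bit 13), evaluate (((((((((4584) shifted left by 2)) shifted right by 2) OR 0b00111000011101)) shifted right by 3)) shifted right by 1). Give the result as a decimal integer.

255

4584 = 01000111101000
→ shifted left by 2 (mod 2^14) → 00011110100000 = 1952
→ shifted right by 2 → 00000111101000 = 488
0b00111000011101 = 00111000011101
→ OR → 00111111111101 = 4093
→ shifted right by 3 → 00000111111111 = 511
→ shifted right by 1 → 00000011111111 = 255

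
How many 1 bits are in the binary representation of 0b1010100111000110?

8

n = 1010100111000110
Count the 1s: 1 + 1 + 1 + 1 + 1 + 1 + 1 + 1 = 8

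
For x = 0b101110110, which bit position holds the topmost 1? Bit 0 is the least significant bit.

8

0b101110110 = 101110110
The topmost 1 is at position 8 (since 2^8 = 256 ≤ 374 < 512).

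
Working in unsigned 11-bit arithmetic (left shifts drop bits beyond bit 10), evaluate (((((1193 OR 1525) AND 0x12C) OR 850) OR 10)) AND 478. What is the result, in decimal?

1193 = 10010101001
1525 = 10111110101
→ OR → 10111111101 = 1533
0x12C = 00100101100
→ AND → 00100101100 = 300
850 = 01101010010
→ OR → 01101111110 = 894
10 = 00000001010
→ OR → 01101111110 = 894
478 = 00111011110
→ AND → 00101011110 = 350

350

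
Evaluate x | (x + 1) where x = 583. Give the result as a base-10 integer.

591

x = 1001000111 = 583
x + 1 = 1001001000
OR    = 1001001111 = 591
(x | (x + 1) sets the lowest cleared bit.)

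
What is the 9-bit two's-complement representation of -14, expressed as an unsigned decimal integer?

14 in 9 bits: 000001110
Invert: 111110001
Add 1:  111110010 = 498
(Check: 2^9 - 14 = 512 - 14 = 498.)

498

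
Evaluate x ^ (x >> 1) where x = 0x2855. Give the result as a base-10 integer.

x = 10100001010101 = 10325
x>>1 = 01010000101010
XOR  = 11110001111111 = 15487
(x ^ (x >> 1) gives the standard binary-reflected Gray code of x.)

15487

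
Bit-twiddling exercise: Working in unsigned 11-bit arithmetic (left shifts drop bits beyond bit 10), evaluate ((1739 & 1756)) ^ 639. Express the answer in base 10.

1207

1739 = 11011001011
1756 = 11011011100
→ & → 11011001000 = 1736
639 = 01001111111
→ ^ → 10010110111 = 1207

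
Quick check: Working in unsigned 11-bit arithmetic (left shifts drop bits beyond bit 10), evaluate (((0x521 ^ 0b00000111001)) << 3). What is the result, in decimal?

192

0x521 = 10100100001
0b00000111001 = 00000111001
→ ^ → 10100011000 = 1304
→ << 3 (mod 2^11) → 00011000000 = 192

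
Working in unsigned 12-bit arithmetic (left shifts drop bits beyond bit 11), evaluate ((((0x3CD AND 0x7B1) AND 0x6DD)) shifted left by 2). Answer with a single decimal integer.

2564

0x3CD = 001111001101
0x7B1 = 011110110001
→ AND → 001110000001 = 897
0x6DD = 011011011101
→ AND → 001010000001 = 641
→ shifted left by 2 (mod 2^12) → 101000000100 = 2564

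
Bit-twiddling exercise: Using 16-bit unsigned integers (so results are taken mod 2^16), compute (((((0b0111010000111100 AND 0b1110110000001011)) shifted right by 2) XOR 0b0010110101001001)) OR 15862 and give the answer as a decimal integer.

0b0111010000111100 = 0111010000111100
0b1110110000001011 = 1110110000001011
→ AND → 0110010000001000 = 25608
→ shifted right by 2 → 0001100100000010 = 6402
0b0010110101001001 = 0010110101001001
→ XOR → 0011010001001011 = 13387
15862 = 0011110111110110
→ OR → 0011110111111111 = 15871

15871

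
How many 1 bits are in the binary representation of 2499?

2499 = 100111000011
Count the 1s: 1 + 1 + 1 + 1 + 1 + 1 = 6

6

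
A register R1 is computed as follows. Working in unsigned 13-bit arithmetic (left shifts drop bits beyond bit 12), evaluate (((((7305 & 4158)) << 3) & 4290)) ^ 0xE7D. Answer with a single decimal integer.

7305 = 1110010001001
4158 = 1000000111110
→ & → 1000000001000 = 4104
→ << 3 (mod 2^13) → 0000001000000 = 64
4290 = 1000011000010
→ & → 0000001000000 = 64
0xE7D = 0111001111101
→ ^ → 0111000111101 = 3645

3645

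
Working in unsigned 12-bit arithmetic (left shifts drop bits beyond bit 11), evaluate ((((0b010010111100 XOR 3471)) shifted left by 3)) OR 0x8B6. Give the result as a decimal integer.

0b010010111100 = 010010111100
3471 = 110110001111
→ XOR → 100100110011 = 2355
→ shifted left by 3 (mod 2^12) → 100110011000 = 2456
0x8B6 = 100010110110
→ OR → 100110111110 = 2494

2494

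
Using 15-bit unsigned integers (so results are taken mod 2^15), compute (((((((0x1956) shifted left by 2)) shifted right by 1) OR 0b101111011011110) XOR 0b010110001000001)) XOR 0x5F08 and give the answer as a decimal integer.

3511

0x1956 = 001100101010110
→ shifted left by 2 (mod 2^15) → 110010101011000 = 25944
→ shifted right by 1 → 011001010101100 = 12972
0b101111011011110 = 101111011011110
→ OR → 111111011111110 = 32510
0b010110001000001 = 010110001000001
→ XOR → 101001010111111 = 21183
0x5F08 = 101111100001000
→ XOR → 000110110110111 = 3511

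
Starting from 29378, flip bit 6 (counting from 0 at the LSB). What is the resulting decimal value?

29314

x = 111001011000010
bit 6 is currently 1; toggle it via x ^ (1 << 6) = x ^ 64
→ 111001010000010 = 29314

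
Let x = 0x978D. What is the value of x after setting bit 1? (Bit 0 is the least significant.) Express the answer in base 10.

38799

x = 1001011110001101
bit 1 is currently 0; set it via x | (1 << 1) = x | 2
→ 1001011110001111 = 38799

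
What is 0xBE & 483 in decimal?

162

0xBE = 010111110
483 = 111100011
AND → 010100010 = 162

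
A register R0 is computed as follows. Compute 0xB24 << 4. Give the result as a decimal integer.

45632

0xB24 = 0000101100100100
shift left by 4 → 1011001001000000 = 45632
(equivalently, 2852 × 2^4 = 2852 × 16)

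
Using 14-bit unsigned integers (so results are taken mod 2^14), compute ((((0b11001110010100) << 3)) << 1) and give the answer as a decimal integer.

0b11001110010100 = 11001110010100
→ << 3 (mod 2^14) → 01110010100000 = 7328
→ << 1 (mod 2^14) → 11100101000000 = 14656

14656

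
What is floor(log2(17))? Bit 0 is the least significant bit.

4

17 = 10001
The topmost 1 is at position 4 (since 2^4 = 16 ≤ 17 < 32).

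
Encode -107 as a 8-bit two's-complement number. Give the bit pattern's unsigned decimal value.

107 in 8 bits: 01101011
Invert: 10010100
Add 1:  10010101 = 149
(Check: 2^8 - 107 = 256 - 107 = 149.)

149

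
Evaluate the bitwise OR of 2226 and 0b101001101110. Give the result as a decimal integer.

2814

2226 = 100010110010
b = 101001101110
 OR → 101011111110 = 2814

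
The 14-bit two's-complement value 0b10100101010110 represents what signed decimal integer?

-5802

pattern = 10100101010110 (MSB is 1 ⇒ negative)
Invert: 01011010101001, add 1 → 01011010101010 = 5802, so the value is -5802.
(Equivalently: 10582 - 2^14 = 10582 - 16384 = -5802.)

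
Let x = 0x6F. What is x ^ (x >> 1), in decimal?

88

x = 1101111 = 111
x>>1 = 0110111
XOR  = 1011000 = 88
(x ^ (x >> 1) gives the standard binary-reflected Gray code of x.)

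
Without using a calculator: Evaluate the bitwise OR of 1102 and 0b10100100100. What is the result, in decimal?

1390

1102 = 10001001110
b = 10100100100
 OR → 10101101110 = 1390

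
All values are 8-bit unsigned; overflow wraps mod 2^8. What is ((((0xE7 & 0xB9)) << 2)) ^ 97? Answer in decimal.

0xE7 = 11100111
0xB9 = 10111001
→ & → 10100001 = 161
→ << 2 (mod 2^8) → 10000100 = 132
97 = 01100001
→ ^ → 11100101 = 229

229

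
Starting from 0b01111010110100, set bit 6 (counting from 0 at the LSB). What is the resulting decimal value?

x = 01111010110100
bit 6 is currently 0; set it via x | (1 << 6) = x | 64
→ 01111011110100 = 7924

7924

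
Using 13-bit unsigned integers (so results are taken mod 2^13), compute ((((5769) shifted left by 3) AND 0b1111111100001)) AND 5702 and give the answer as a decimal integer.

5769 = 1011010001001
→ shifted left by 3 (mod 2^13) → 1010001001000 = 5192
0b1111111100001 = 1111111100001
→ AND → 1010001000000 = 5184
5702 = 1011001000110
→ AND → 1010001000000 = 5184

5184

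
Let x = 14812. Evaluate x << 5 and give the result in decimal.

473984

14812 = 0000011100111011100
shift left by 5 → 1110011101110000000 = 473984
(equivalently, 14812 × 2^5 = 14812 × 32)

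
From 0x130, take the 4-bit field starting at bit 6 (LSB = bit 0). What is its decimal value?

4

v = 0100110000
Shift right by 6: 0100
Mask low 4 bits: 0100 = 4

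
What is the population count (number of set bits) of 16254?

16254 = 11111101111110
Count the 1s: 1 + 1 + 1 + 1 + 1 + 1 + 1 + 1 + 1 + 1 + 1 + 1 = 12

12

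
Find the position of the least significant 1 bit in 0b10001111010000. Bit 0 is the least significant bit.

4

0b10001111010000 = 10001111010000
Trailing zeros: 4, so the lowest set bit is bit 4 (value 16).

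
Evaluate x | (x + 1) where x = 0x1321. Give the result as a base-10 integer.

x = 1001100100001 = 4897
x + 1 = 1001100100010
OR    = 1001100100011 = 4899
(x | (x + 1) sets the lowest cleared bit.)

4899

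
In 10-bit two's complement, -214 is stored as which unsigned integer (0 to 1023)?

214 in 10 bits: 0011010110
Invert: 1100101001
Add 1:  1100101010 = 810
(Check: 2^10 - 214 = 1024 - 214 = 810.)

810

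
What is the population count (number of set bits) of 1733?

6

1733 = 11011000101
Count the 1s: 1 + 1 + 1 + 1 + 1 + 1 = 6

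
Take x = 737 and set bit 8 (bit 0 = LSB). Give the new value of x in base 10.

x = 1011100001
bit 8 is currently 0; set it via x | (1 << 8) = x | 256
→ 1111100001 = 993

993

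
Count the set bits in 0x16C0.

5

0x16C0 = 1011011000000
Count the 1s: 1 + 1 + 1 + 1 + 1 = 5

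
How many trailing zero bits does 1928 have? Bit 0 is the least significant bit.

3

1928 = 11110001000
Trailing zeros: 3, so the lowest set bit is bit 3 (value 8).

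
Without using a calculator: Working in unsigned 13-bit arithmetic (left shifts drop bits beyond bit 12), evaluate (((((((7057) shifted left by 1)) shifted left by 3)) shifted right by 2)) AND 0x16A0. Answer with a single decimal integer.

1536

7057 = 1101110010001
→ shifted left by 1 (mod 2^13) → 1011100100010 = 5922
→ shifted left by 3 (mod 2^13) → 1100100010000 = 6416
→ shifted right by 2 → 0011001000100 = 1604
0x16A0 = 1011010100000
→ AND → 0011000000000 = 1536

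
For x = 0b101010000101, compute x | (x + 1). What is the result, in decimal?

x = 101010000101 = 2693
x + 1 = 101010000110
OR    = 101010000111 = 2695
(x | (x + 1) sets the lowest cleared bit.)

2695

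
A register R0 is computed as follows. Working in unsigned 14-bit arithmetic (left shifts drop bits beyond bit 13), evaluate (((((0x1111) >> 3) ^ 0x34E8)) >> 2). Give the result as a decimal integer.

3506

0x1111 = 01000100010001
→ >> 3 → 00001000100010 = 546
0x34E8 = 11010011101000
→ ^ → 11011011001010 = 14026
→ >> 2 → 00110110110010 = 3506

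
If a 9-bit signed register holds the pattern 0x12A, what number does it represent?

pattern = 100101010 (MSB is 1 ⇒ negative)
Invert: 011010101, add 1 → 011010110 = 214, so the value is -214.
(Equivalently: 298 - 2^9 = 298 - 512 = -214.)

-214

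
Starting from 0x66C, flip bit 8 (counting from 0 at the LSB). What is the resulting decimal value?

x = 00011001101100
bit 8 is currently 0; toggle it via x ^ (1 << 8) = x ^ 256
→ 00011101101100 = 1900

1900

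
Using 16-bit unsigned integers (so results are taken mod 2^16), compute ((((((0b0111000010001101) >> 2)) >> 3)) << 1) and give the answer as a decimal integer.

1800

0b0111000010001101 = 0111000010001101
→ >> 2 → 0001110000100011 = 7203
→ >> 3 → 0000001110000100 = 900
→ << 1 (mod 2^16) → 0000011100001000 = 1800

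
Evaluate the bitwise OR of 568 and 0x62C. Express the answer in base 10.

1596

568 = 01000111000
0x62C = 11000101100
 OR → 11000111100 = 1596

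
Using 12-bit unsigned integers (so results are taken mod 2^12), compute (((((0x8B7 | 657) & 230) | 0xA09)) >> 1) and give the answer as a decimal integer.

1367

0x8B7 = 100010110111
657 = 001010010001
→ | → 101010110111 = 2743
230 = 000011100110
→ & → 000010100110 = 166
0xA09 = 101000001001
→ | → 101010101111 = 2735
→ >> 1 → 010101010111 = 1367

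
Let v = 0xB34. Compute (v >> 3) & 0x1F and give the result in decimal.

6

v = 101100110100
Shift right by 3: 101100110
Mask low 5 bits: 00110 = 6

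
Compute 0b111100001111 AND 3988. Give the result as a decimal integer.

a = 111100001111
3988 = 111110010100
AND → 111100000100 = 3844

3844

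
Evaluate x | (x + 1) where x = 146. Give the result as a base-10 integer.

x = 10010010 = 146
x + 1 = 10010011
OR    = 10010011 = 147
(x | (x + 1) sets the lowest cleared bit.)

147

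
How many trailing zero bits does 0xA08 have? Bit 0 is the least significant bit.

0xA08 = 101000001000
Trailing zeros: 3, so the lowest set bit is bit 3 (value 8).

3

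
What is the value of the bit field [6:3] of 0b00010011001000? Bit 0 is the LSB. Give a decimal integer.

9

v = 00010011001000
Shift right by 3: 00010011001
Mask low 4 bits: 1001 = 9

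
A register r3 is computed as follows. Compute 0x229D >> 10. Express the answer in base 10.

0x229D = 10001010011101
shift right by 10 → 00000000001000 = 8
(equivalently, floor(8861 / 1024))

8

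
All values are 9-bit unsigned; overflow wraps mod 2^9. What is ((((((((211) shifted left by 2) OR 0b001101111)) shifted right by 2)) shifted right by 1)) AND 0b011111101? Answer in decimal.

211 = 011010011
→ shifted left by 2 (mod 2^9) → 101001100 = 332
0b001101111 = 001101111
→ OR → 101101111 = 367
→ shifted right by 2 → 001011011 = 91
→ shifted right by 1 → 000101101 = 45
0b011111101 = 011111101
→ AND → 000101101 = 45

45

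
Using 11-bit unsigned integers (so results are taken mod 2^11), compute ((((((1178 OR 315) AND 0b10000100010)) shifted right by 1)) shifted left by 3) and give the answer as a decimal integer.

136

1178 = 10010011010
315 = 00100111011
→ OR → 10110111011 = 1467
0b10000100010 = 10000100010
→ AND → 10000100010 = 1058
→ shifted right by 1 → 01000010001 = 529
→ shifted left by 3 (mod 2^11) → 00010001000 = 136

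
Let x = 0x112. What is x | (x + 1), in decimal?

x = 100010010 = 274
x + 1 = 100010011
OR    = 100010011 = 275
(x | (x + 1) sets the lowest cleared bit.)

275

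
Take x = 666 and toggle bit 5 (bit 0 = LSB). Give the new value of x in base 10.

698

x = 01010011010
bit 5 is currently 0; toggle it via x ^ (1 << 5) = x ^ 32
→ 01010111010 = 698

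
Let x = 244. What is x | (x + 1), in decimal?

x = 11110100 = 244
x + 1 = 11110101
OR    = 11110101 = 245
(x | (x + 1) sets the lowest cleared bit.)

245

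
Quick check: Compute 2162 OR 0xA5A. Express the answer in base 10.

2162 = 100001110010
0xA5A = 101001011010
 OR → 101001111010 = 2682

2682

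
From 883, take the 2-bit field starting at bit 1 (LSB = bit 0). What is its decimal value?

1

v = 1101110011
Shift right by 1: 110111001
Mask low 2 bits: 01 = 1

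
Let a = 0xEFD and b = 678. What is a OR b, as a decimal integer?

3839

0xEFD = 111011111101
678 = 001010100110
 OR → 111011111111 = 3839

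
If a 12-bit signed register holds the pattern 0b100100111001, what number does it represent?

-1735

pattern = 100100111001 (MSB is 1 ⇒ negative)
Invert: 011011000110, add 1 → 011011000111 = 1735, so the value is -1735.
(Equivalently: 2361 - 2^12 = 2361 - 4096 = -1735.)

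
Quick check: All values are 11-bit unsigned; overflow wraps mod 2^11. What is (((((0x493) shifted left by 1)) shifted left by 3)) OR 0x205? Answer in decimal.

821

0x493 = 10010010011
→ shifted left by 1 (mod 2^11) → 00100100110 = 294
→ shifted left by 3 (mod 2^11) → 00100110000 = 304
0x205 = 01000000101
→ OR → 01100110101 = 821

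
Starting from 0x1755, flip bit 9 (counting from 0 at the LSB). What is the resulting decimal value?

x = 1011101010101
bit 9 is currently 1; toggle it via x ^ (1 << 9) = x ^ 512
→ 1010101010101 = 5461

5461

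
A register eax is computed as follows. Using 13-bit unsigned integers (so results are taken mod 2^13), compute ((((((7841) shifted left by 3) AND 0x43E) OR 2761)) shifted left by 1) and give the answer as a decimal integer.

7841 = 1111010100001
→ shifted left by 3 (mod 2^13) → 1010100001000 = 5384
0x43E = 0010000111110
→ AND → 0010000001000 = 1032
2761 = 0101011001001
→ OR → 0111011001001 = 3785
→ shifted left by 1 (mod 2^13) → 1110110010010 = 7570

7570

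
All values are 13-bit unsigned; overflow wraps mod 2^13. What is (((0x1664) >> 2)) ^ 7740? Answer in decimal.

0x1664 = 1011001100100
→ >> 2 → 0010110011001 = 1433
7740 = 1111000111100
→ ^ → 1101110100101 = 7077

7077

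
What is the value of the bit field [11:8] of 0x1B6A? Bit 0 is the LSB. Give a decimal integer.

11

v = 1101101101010
Shift right by 8: 11011
Mask low 4 bits: 1011 = 11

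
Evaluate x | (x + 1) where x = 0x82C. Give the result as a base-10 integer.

x = 100000101100 = 2092
x + 1 = 100000101101
OR    = 100000101101 = 2093
(x | (x + 1) sets the lowest cleared bit.)

2093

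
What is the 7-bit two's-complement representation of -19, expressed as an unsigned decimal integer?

19 in 7 bits: 0010011
Invert: 1101100
Add 1:  1101101 = 109
(Check: 2^7 - 19 = 128 - 19 = 109.)

109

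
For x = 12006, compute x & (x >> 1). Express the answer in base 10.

1634

x = 10111011100110 = 12006
x>>1 = 01011101110011
AND  = 00011001100010 = 1634
(x & (x >> 1) has a 1 wherever x has two consecutive 1 bits.)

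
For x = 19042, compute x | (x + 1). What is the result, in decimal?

19043

x = 100101001100010 = 19042
x + 1 = 100101001100011
OR    = 100101001100011 = 19043
(x | (x + 1) sets the lowest cleared bit.)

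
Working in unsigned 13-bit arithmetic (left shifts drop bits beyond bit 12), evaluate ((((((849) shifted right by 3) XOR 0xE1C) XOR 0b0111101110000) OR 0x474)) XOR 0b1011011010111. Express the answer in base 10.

849 = 0001101010001
→ shifted right by 3 → 0000001101010 = 106
0xE1C = 0111000011100
→ XOR → 0111001110110 = 3702
0b0111101110000 = 0111101110000
→ XOR → 0000100000110 = 262
0x474 = 0010001110100
→ OR → 0010101110110 = 1398
0b1011011010111 = 1011011010111
→ XOR → 1001110100001 = 5025

5025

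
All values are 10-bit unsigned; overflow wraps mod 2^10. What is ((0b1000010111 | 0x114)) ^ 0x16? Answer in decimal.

769

0b1000010111 = 1000010111
0x114 = 0100010100
→ | → 1100010111 = 791
0x16 = 0000010110
→ ^ → 1100000001 = 769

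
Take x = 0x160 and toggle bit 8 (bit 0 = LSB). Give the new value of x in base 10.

x = 101100000
bit 8 is currently 1; toggle it via x ^ (1 << 8) = x ^ 256
→ 001100000 = 96

96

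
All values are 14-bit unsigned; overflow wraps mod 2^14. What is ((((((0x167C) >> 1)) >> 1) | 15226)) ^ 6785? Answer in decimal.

9598

0x167C = 01011001111100
→ >> 1 → 00101100111110 = 2878
→ >> 1 → 00010110011111 = 1439
15226 = 11101101111010
→ | → 11111111111111 = 16383
6785 = 01101010000001
→ ^ → 10010101111110 = 9598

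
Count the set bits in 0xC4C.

5

0xC4C = 110001001100
Count the 1s: 1 + 1 + 1 + 1 + 1 = 5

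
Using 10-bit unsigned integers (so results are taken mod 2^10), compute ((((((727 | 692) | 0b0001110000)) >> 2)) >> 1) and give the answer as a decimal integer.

94

727 = 1011010111
692 = 1010110100
→ | → 1011110111 = 759
0b0001110000 = 0001110000
→ | → 1011110111 = 759
→ >> 2 → 0010111101 = 189
→ >> 1 → 0001011110 = 94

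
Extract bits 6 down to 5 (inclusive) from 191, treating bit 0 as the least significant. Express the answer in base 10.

1

v = 10111111
Shift right by 5: 101
Mask low 2 bits: 01 = 1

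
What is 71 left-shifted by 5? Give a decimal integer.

2272

71 = 000001000111
shift left by 5 → 100011100000 = 2272
(equivalently, 71 × 2^5 = 71 × 32)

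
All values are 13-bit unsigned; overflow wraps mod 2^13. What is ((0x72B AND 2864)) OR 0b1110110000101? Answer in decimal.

8101

0x72B = 0011100101011
2864 = 0101100110000
→ AND → 0001100100000 = 800
0b1110110000101 = 1110110000101
→ OR → 1111110100101 = 8101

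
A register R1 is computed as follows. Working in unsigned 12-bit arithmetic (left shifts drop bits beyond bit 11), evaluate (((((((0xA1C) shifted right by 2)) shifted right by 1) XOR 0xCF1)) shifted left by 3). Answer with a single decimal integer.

3472

0xA1C = 101000011100
→ shifted right by 2 → 001010000111 = 647
→ shifted right by 1 → 000101000011 = 323
0xCF1 = 110011110001
→ XOR → 110110110010 = 3506
→ shifted left by 3 (mod 2^12) → 110110010000 = 3472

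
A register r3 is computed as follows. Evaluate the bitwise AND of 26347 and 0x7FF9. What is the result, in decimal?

26347 = 110011011101011
0x7FF9 = 111111111111001
AND → 110011011101001 = 26345

26345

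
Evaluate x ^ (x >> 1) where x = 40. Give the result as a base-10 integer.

x = 101000 = 40
x>>1 = 010100
XOR  = 111100 = 60
(x ^ (x >> 1) gives the standard binary-reflected Gray code of x.)

60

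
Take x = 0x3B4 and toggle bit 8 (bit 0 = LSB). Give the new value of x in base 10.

x = 01110110100
bit 8 is currently 1; toggle it via x ^ (1 << 8) = x ^ 256
→ 01010110100 = 692

692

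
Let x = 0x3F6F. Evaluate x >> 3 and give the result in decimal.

2029

0x3F6F = 11111101101111
shift right by 3 → 00011111101101 = 2029
(equivalently, floor(16239 / 8))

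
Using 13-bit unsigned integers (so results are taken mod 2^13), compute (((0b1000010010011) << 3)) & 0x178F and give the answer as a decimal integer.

0b1000010010011 = 1000010010011
→ << 3 (mod 2^13) → 0010010011000 = 1176
0x178F = 1011110001111
→ & → 0010010001000 = 1160

1160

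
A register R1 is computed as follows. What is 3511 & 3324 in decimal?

3252

3511 = 110110110111
3324 = 110011111100
AND → 110010110100 = 3252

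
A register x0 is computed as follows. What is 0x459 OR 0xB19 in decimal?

3929

0x459 = 010001011001
0xB19 = 101100011001
 OR → 111101011001 = 3929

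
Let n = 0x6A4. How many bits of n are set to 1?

0x6A4 = 11010100100
Count the 1s: 1 + 1 + 1 + 1 + 1 = 5

5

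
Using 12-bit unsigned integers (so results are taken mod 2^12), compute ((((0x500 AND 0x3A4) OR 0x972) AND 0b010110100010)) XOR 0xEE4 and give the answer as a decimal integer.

4038

0x500 = 010100000000
0x3A4 = 001110100100
→ AND → 000100000000 = 256
0x972 = 100101110010
→ OR → 100101110010 = 2418
0b010110100010 = 010110100010
→ AND → 000100100010 = 290
0xEE4 = 111011100100
→ XOR → 111111000110 = 4038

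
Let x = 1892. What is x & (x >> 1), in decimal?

800

x = 11101100100 = 1892
x>>1 = 01110110010
AND  = 01100100000 = 800
(x & (x >> 1) has a 1 wherever x has two consecutive 1 bits.)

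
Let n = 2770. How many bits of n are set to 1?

6

2770 = 101011010010
Count the 1s: 1 + 1 + 1 + 1 + 1 + 1 = 6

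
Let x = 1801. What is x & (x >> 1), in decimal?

768

x = 11100001001 = 1801
x>>1 = 01110000100
AND  = 01100000000 = 768
(x & (x >> 1) has a 1 wherever x has two consecutive 1 bits.)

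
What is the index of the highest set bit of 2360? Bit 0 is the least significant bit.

2360 = 100100111000
The topmost 1 is at position 11 (since 2^11 = 2048 ≤ 2360 < 4096).

11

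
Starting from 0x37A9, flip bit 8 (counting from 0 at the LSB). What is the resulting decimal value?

x = 11011110101001
bit 8 is currently 1; toggle it via x ^ (1 << 8) = x ^ 256
→ 11011010101001 = 13993

13993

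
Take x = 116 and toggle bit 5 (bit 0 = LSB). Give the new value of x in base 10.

x = 00001110100
bit 5 is currently 1; toggle it via x ^ (1 << 5) = x ^ 32
→ 00001010100 = 84

84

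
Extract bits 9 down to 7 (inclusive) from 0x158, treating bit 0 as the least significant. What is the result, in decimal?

v = 0101011000
Shift right by 7: 010
Mask low 3 bits: 010 = 2

2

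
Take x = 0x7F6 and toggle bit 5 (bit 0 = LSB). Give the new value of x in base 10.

2006

x = 11111110110
bit 5 is currently 1; toggle it via x ^ (1 << 5) = x ^ 32
→ 11111010110 = 2006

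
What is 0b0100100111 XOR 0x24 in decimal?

a = 100100111
0x24 = 000100100
XOR → 100000011 = 259

259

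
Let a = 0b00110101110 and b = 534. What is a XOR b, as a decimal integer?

a = 0110101110
534 = 1000010110
XOR → 1110111000 = 952

952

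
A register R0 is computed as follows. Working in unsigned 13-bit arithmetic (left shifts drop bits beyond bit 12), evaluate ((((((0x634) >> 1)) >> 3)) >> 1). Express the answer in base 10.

49

0x634 = 0011000110100
→ >> 1 → 0001100011010 = 794
→ >> 3 → 0000001100011 = 99
→ >> 1 → 0000000110001 = 49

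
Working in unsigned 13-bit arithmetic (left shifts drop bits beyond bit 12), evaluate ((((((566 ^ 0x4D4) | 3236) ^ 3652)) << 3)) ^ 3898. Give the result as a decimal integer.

2602

566 = 0001000110110
0x4D4 = 0010011010100
→ ^ → 0011011100010 = 1762
3236 = 0110010100100
→ | → 0111011100110 = 3814
3652 = 0111001000100
→ ^ → 0000010100010 = 162
→ << 3 (mod 2^13) → 0010100010000 = 1296
3898 = 0111100111010
→ ^ → 0101000101010 = 2602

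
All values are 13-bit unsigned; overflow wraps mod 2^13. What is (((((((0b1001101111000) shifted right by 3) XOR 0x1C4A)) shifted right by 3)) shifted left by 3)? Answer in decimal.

0b1001101111000 = 1001101111000
→ shifted right by 3 → 0001001101111 = 623
0x1C4A = 1110001001010
→ XOR → 1111000100101 = 7717
→ shifted right by 3 → 0001111000100 = 964
→ shifted left by 3 (mod 2^13) → 1111000100000 = 7712

7712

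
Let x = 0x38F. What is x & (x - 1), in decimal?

x = 1110001111 = 911
x - 1 = 1110001110
AND   = 1110001110 = 910
(x & (x - 1) clears the lowest set bit of x.)

910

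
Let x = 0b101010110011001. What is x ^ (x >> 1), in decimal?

x = 101010110011001 = 21913
x>>1 = 010101011001100
XOR  = 111111101010101 = 32597
(x ^ (x >> 1) gives the standard binary-reflected Gray code of x.)

32597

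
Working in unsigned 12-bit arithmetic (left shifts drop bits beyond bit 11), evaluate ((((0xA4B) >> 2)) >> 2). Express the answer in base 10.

164

0xA4B = 101001001011
→ >> 2 → 001010010010 = 658
→ >> 2 → 000010100100 = 164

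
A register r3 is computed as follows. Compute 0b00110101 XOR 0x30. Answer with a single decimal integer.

5

a = 110101
0x30 = 110000
XOR → 000101 = 5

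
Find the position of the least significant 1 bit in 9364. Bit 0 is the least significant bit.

2

9364 = 10010010010100
Trailing zeros: 2, so the lowest set bit is bit 2 (value 4).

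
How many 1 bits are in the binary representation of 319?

319 = 100111111
Count the 1s: 1 + 1 + 1 + 1 + 1 + 1 + 1 = 7

7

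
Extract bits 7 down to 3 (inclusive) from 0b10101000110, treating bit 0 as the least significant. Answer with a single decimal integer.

v = 10101000110
Shift right by 3: 10101000
Mask low 5 bits: 01000 = 8

8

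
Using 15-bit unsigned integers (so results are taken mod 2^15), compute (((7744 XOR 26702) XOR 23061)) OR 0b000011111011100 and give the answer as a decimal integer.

12255

7744 = 001111001000000
26702 = 110100001001110
→ XOR → 111011000001110 = 30222
23061 = 101101000010101
→ XOR → 010110000011011 = 11291
0b000011111011100 = 000011111011100
→ OR → 010111111011111 = 12255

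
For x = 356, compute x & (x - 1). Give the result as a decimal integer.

352

x = 101100100 = 356
x - 1 = 101100011
AND   = 101100000 = 352
(x & (x - 1) clears the lowest set bit of x.)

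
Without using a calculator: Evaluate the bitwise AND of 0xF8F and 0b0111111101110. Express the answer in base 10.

0xF8F = 111110001111
b = 111111101110
AND → 111110001110 = 3982

3982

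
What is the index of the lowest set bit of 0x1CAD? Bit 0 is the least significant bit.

0x1CAD = 1110010101101
Trailing zeros: 0, so the lowest set bit is bit 0 (value 1).

0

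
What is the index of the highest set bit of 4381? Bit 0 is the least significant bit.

12

4381 = 1000100011101
The topmost 1 is at position 12 (since 2^12 = 4096 ≤ 4381 < 8192).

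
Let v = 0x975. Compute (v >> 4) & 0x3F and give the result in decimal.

v = 100101110101
Shift right by 4: 10010111
Mask low 6 bits: 010111 = 23

23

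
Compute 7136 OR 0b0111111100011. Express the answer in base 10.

7136 = 1101111100000
b = 0111111100011
 OR → 1111111100011 = 8163

8163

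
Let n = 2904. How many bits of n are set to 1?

2904 = 101101011000
Count the 1s: 1 + 1 + 1 + 1 + 1 + 1 = 6

6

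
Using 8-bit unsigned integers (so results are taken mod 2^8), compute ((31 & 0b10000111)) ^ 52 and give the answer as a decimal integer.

31 = 00011111
0b10000111 = 10000111
→ & → 00000111 = 7
52 = 00110100
→ ^ → 00110011 = 51

51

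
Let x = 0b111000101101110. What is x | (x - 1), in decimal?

x = 111000101101110 = 29038
x - 1 = 111000101101101
OR    = 111000101101111 = 29039
(x | (x - 1) sets all bits below the lowest set bit.)

29039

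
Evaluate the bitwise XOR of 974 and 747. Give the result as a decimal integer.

974 = 1111001110
747 = 1011101011
XOR → 0100100101 = 293

293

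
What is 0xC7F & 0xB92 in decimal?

0xC7F = 110001111111
0xB92 = 101110010010
AND → 100000010010 = 2066

2066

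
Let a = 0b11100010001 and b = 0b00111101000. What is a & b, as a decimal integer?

256

a = 11100010001
b = 00111101000
AND → 00100000000 = 256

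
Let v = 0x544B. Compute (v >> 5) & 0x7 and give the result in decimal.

2

v = 0101010001001011
Shift right by 5: 01010100010
Mask low 3 bits: 010 = 2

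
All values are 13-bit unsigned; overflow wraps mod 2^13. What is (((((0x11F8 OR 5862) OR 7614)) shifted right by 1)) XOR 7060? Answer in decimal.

0x11F8 = 1000111111000
5862 = 1011011100110
→ OR → 1011111111110 = 6142
7614 = 1110110111110
→ OR → 1111111111110 = 8190
→ shifted right by 1 → 0111111111111 = 4095
7060 = 1101110010100
→ XOR → 1010001101011 = 5227

5227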